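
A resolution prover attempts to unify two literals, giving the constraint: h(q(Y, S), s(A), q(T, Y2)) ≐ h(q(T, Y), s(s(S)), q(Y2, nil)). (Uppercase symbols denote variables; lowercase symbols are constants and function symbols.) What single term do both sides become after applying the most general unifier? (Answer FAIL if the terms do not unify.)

h(q(nil, nil), s(s(nil)), q(nil, nil))

Decompose h/3: q(Y, S) ≐ q(T, Y),  s(A) ≐ s(s(S)),  q(T, Y2) ≐ q(Y2, nil).
Decompose q/2: Y ≐ T,  S ≐ Y.
Bind Y := T; substituting into the one remaining equation that mentions Y gives: S ≐ T.
Bind S := T; substituting into the one remaining equation that mentions S gives: s(A) ≐ s(s(T)).
Decompose s/1: A ≐ s(T).
Bind A := s(T); no other remaining equation mentions A.
Decompose q/2: T ≐ Y2,  Y2 ≐ nil.
Bind T := Y2; no other remaining equation mentions T. Substituting into the earlier bindings gives Y := Y2, S := Y2, A := s(Y2).
Bind Y2 := nil. Substituting into the earlier bindings gives Y := nil, S := nil, A := s(nil), T := nil.
Applying the MGU to either side gives h(q(nil, nil), s(s(nil)), q(nil, nil)).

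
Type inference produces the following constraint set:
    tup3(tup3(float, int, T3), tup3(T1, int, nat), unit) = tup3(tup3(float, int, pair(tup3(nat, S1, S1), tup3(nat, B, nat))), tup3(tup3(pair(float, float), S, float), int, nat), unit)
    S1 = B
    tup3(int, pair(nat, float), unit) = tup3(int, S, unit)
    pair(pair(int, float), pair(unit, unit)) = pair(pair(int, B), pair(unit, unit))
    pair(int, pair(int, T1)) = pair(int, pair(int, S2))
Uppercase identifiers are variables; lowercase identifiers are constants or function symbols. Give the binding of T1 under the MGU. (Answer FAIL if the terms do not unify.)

tup3(pair(float, float), pair(nat, float), float)

Decompose tup3/3: tup3(float, int, T3) = tup3(float, int, pair(tup3(nat, S1, S1), tup3(nat, B, nat))),  tup3(T1, int, nat) = tup3(tup3(pair(float, float), S, float), int, nat),  unit = unit.
Decompose tup3/3: float = float,  int = int,  T3 = pair(tup3(nat, S1, S1), tup3(nat, B, nat)).
Delete trivial equation float = float.
Delete trivial equation int = int.
Bind T3 := pair(tup3(nat, S1, S1), tup3(nat, B, nat)); no other remaining equation mentions T3.
Decompose tup3/3: T1 = tup3(pair(float, float), S, float),  int = int,  nat = nat.
Bind T1 := tup3(pair(float, float), S, float); substituting into the one remaining equation that mentions T1 gives: pair(int, pair(int, tup3(pair(float, float), S, float))) = pair(int, pair(int, S2)).
Delete trivial equation int = int.
Delete trivial equation nat = nat.
Delete trivial equation unit = unit.
Bind S1 := B; no other remaining equation mentions S1. Substituting into the earlier binding gives T3 := pair(tup3(nat, B, B), tup3(nat, B, nat)).
Decompose tup3/3: int = int,  pair(nat, float) = S,  unit = unit.
Delete trivial equation int = int.
Bind S := pair(nat, float); substituting into the one remaining equation that mentions S gives: pair(int, pair(int, tup3(pair(float, float), pair(nat, float), float))) = pair(int, pair(int, S2)). Substituting into the earlier binding gives T1 := tup3(pair(float, float), pair(nat, float), float).
Delete trivial equation unit = unit.
Decompose pair/2: pair(int, float) = pair(int, B),  pair(unit, unit) = pair(unit, unit).
Decompose pair/2: int = int,  float = B.
Delete trivial equation int = int.
Bind B := float; no other remaining equation mentions B. Substituting into the earlier bindings gives T3 := pair(tup3(nat, float, float), tup3(nat, float, nat)), S1 := float.
Delete trivial equation pair(unit, unit) = pair(unit, unit).
Decompose pair/2: int = int,  pair(int, tup3(pair(float, float), pair(nat, float), float)) = pair(int, S2).
Delete trivial equation int = int.
Decompose pair/2: int = int,  tup3(pair(float, float), pair(nat, float), float) = S2.
Delete trivial equation int = int.
Bind S2 := tup3(pair(float, float), pair(nat, float), float).
MGU = { T3 ↦ pair(tup3(nat, float, float), tup3(nat, float, nat)), T1 ↦ tup3(pair(float, float), pair(nat, float), float), S1 ↦ float, S ↦ pair(nat, float), B ↦ float, S2 ↦ tup3(pair(float, float), pair(nat, float), float) }, so T1 ↦ tup3(pair(float, float), pair(nat, float), float).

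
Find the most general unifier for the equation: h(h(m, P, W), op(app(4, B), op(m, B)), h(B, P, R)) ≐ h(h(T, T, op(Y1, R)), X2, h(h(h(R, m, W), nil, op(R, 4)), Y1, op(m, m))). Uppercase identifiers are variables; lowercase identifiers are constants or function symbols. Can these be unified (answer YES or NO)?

Decompose h/3: h(m, P, W) ≐ h(T, T, op(Y1, R)),  op(app(4, B), op(m, B)) ≐ X2,  h(B, P, R) ≐ h(h(h(R, m, W), nil, op(R, 4)), Y1, op(m, m)).
Decompose h/3: m ≐ T,  P ≐ T,  W ≐ op(Y1, R).
Bind T := m; substituting into the one remaining equation that mentions T gives: P ≐ m.
Bind P := m; substituting into the one remaining equation that mentions P gives: h(B, m, R) ≐ h(h(h(R, m, W), nil, op(R, 4)), Y1, op(m, m)).
Bind W := op(Y1, R); substituting into the one remaining equation that mentions W gives: h(B, m, R) ≐ h(h(h(R, m, op(Y1, R)), nil, op(R, 4)), Y1, op(m, m)).
Bind X2 := op(app(4, B), op(m, B)); no other remaining equation mentions X2.
Decompose h/3: B ≐ h(h(R, m, op(Y1, R)), nil, op(R, 4)),  m ≐ Y1,  R ≐ op(m, m).
Bind B := h(h(R, m, op(Y1, R)), nil, op(R, 4)); no other remaining equation mentions B. Substituting into the earlier binding gives X2 := op(app(4, h(h(R, m, op(Y1, R)), nil, op(R, 4))), op(m, h(h(R, m, op(Y1, R)), nil, op(R, 4)))).
Bind Y1 := m; no other remaining equation mentions Y1. Substituting into the earlier bindings gives W := op(m, R), X2 := op(app(4, h(h(R, m, op(m, R)), nil, op(R, 4))), op(m, h(h(R, m, op(m, R)), nil, op(R, 4)))), B := h(h(R, m, op(m, R)), nil, op(R, 4)).
Bind R := op(m, m). Substituting into the earlier bindings gives W := op(m, op(m, m)), X2 := op(app(4, h(h(op(m, m), m, op(m, op(m, m))), nil, op(op(m, m), 4))), op(m, h(h(op(m, m), m, op(m, op(m, m))), nil, op(op(m, m), 4)))), B := h(h(op(m, m), m, op(m, op(m, m))), nil, op(op(m, m), 4)).
No equations remain and no clash or occurs-check failure arose, so a unifier exists.

YES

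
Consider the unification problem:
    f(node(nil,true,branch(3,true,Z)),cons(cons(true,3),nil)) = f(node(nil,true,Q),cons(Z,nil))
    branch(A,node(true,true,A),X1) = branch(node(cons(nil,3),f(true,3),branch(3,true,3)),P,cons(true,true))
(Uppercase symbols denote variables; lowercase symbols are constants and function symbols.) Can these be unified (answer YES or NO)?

Decompose f/2: node(nil,true,branch(3,true,Z)) = node(nil,true,Q),  cons(cons(true,3),nil) = cons(Z,nil).
Decompose node/3: nil = nil,  true = true,  branch(3,true,Z) = Q.
Delete trivial equation nil = nil.
Delete trivial equation true = true.
Bind Q := branch(3,true,Z); no other remaining equation mentions Q.
Decompose cons/2: cons(true,3) = Z,  nil = nil.
Bind Z := cons(true,3); no other remaining equation mentions Z. Substituting into the earlier binding gives Q := branch(3,true,cons(true,3)).
Delete trivial equation nil = nil.
Decompose branch/3: A = node(cons(nil,3),f(true,3),branch(3,true,3)),  node(true,true,A) = P,  X1 = cons(true,true).
Bind A := node(cons(nil,3),f(true,3),branch(3,true,3)); substituting into the one remaining equation that mentions A gives: node(true,true,node(cons(nil,3),f(true,3),branch(3,true,3))) = P.
Bind P := node(true,true,node(cons(nil,3),f(true,3),branch(3,true,3))); no other remaining equation mentions P.
Bind X1 := cons(true,true).
No equations remain and no clash or occurs-check failure arose, so a unifier exists.

YES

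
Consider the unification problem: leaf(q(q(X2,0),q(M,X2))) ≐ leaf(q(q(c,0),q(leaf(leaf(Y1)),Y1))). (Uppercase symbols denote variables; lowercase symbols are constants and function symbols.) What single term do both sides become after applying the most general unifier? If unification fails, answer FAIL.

leaf(q(q(c,0),q(leaf(leaf(c)),c)))

Decompose leaf/1: q(q(X2,0),q(M,X2)) ≐ q(q(c,0),q(leaf(leaf(Y1)),Y1)).
Decompose q/2: q(X2,0) ≐ q(c,0),  q(M,X2) ≐ q(leaf(leaf(Y1)),Y1).
Decompose q/2: X2 ≐ c,  0 ≐ 0.
Bind X2 := c; substituting into the one remaining equation that mentions X2 gives: q(M,c) ≐ q(leaf(leaf(Y1)),Y1).
Delete trivial equation 0 ≐ 0.
Decompose q/2: M ≐ leaf(leaf(Y1)),  c ≐ Y1.
Bind M := leaf(leaf(Y1)); no other remaining equation mentions M.
Bind Y1 := c. Substituting into the earlier binding gives M := leaf(leaf(c)).
Applying the MGU to either side gives leaf(q(q(c,0),q(leaf(leaf(c)),c))).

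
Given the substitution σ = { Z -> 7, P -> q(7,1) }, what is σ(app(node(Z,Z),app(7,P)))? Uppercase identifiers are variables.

Replace each occurrence of Z with 7.
Replace each occurrence of P with q(7,1).
Result: app(node(7,7),app(7,q(7,1))).

app(node(7,7),app(7,q(7,1)))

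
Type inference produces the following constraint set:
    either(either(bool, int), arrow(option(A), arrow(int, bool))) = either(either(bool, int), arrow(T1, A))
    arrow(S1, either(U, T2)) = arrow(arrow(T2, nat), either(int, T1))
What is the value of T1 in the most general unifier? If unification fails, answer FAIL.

option(arrow(int, bool))

Decompose either/2: either(bool, int) = either(bool, int),  arrow(option(A), arrow(int, bool)) = arrow(T1, A).
Delete trivial equation either(bool, int) = either(bool, int).
Decompose arrow/2: option(A) = T1,  arrow(int, bool) = A.
Bind T1 := option(A); substituting into the one remaining equation that mentions T1 gives: arrow(S1, either(U, T2)) = arrow(arrow(T2, nat), either(int, option(A))).
Bind A := arrow(int, bool); substituting into the remaining equation gives: arrow(S1, either(U, T2)) = arrow(arrow(T2, nat), either(int, option(arrow(int, bool)))). Substituting into the earlier binding gives T1 := option(arrow(int, bool)).
Decompose arrow/2: S1 = arrow(T2, nat),  either(U, T2) = either(int, option(arrow(int, bool))).
Bind S1 := arrow(T2, nat); no other remaining equation mentions S1.
Decompose either/2: U = int,  T2 = option(arrow(int, bool)).
Bind U := int; no other remaining equation mentions U.
Bind T2 := option(arrow(int, bool)). Substituting into the earlier binding gives S1 := arrow(option(arrow(int, bool)), nat).
MGU = { T1 -> option(arrow(int, bool)), A -> arrow(int, bool), S1 -> arrow(option(arrow(int, bool)), nat), U -> int, T2 -> option(arrow(int, bool)) }, so T1 -> option(arrow(int, bool)).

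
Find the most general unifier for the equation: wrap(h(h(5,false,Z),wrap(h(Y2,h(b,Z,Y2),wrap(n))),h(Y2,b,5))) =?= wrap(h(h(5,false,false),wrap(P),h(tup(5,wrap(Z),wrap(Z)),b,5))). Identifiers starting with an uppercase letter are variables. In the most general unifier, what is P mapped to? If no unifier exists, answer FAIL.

Decompose wrap/1: h(h(5,false,Z),wrap(h(Y2,h(b,Z,Y2),wrap(n))),h(Y2,b,5)) =?= h(h(5,false,false),wrap(P),h(tup(5,wrap(Z),wrap(Z)),b,5)).
Decompose h/3: h(5,false,Z) =?= h(5,false,false),  wrap(h(Y2,h(b,Z,Y2),wrap(n))) =?= wrap(P),  h(Y2,b,5) =?= h(tup(5,wrap(Z),wrap(Z)),b,5).
Decompose h/3: 5 =?= 5,  false =?= false,  Z =?= false.
Delete trivial equation 5 =?= 5.
Delete trivial equation false =?= false.
Bind Z := false; substituting into the remaining equations gives: wrap(h(Y2,h(b,false,Y2),wrap(n))) =?= wrap(P),  h(Y2,b,5) =?= h(tup(5,wrap(false),wrap(false)),b,5).
Decompose wrap/1: h(Y2,h(b,false,Y2),wrap(n)) =?= P.
Bind P := h(Y2,h(b,false,Y2),wrap(n)); no other remaining equation mentions P.
Decompose h/3: Y2 =?= tup(5,wrap(false),wrap(false)),  b =?= b,  5 =?= 5.
Bind Y2 := tup(5,wrap(false),wrap(false)); no other remaining equation mentions Y2. Substituting into the earlier binding gives P := h(tup(5,wrap(false),wrap(false)),h(b,false,tup(5,wrap(false),wrap(false))),wrap(n)).
Delete trivial equation b =?= b.
Delete trivial equation 5 =?= 5.
MGU = { Z ↦ false, P ↦ h(tup(5,wrap(false),wrap(false)),h(b,false,tup(5,wrap(false),wrap(false))),wrap(n)), Y2 ↦ tup(5,wrap(false),wrap(false)) }, so P ↦ h(tup(5,wrap(false),wrap(false)),h(b,false,tup(5,wrap(false),wrap(false))),wrap(n)).

h(tup(5,wrap(false),wrap(false)),h(b,false,tup(5,wrap(false),wrap(false))),wrap(n))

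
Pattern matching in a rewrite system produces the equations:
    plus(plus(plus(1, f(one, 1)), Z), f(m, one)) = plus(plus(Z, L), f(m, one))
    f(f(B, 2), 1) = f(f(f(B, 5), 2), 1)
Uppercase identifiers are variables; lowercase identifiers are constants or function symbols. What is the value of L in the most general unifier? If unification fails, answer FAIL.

Decompose plus/2: plus(plus(1, f(one, 1)), Z) = plus(Z, L),  f(m, one) = f(m, one).
Decompose plus/2: plus(1, f(one, 1)) = Z,  Z = L.
Bind Z := plus(1, f(one, 1)); substituting into the one remaining equation that mentions Z gives: plus(1, f(one, 1)) = L.
Bind L := plus(1, f(one, 1)); no other remaining equation mentions L.
Delete trivial equation f(m, one) = f(m, one).
Decompose f/2: f(B, 2) = f(f(B, 5), 2),  1 = 1.
Decompose f/2: B = f(B, 5),  2 = 2.
Occurs check fails: B occurs in f(B, 5); the equation B = f(B, 5) has no finite solution.

FAIL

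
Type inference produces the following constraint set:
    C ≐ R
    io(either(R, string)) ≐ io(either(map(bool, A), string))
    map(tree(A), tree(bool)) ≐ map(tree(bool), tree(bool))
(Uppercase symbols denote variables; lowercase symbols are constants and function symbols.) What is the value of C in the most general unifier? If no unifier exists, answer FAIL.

map(bool, bool)

Bind C := R; no other remaining equation mentions C.
Decompose io/1: either(R, string) ≐ either(map(bool, A), string).
Decompose either/2: R ≐ map(bool, A),  string ≐ string.
Bind R := map(bool, A); no other remaining equation mentions R. Substituting into the earlier binding gives C := map(bool, A).
Delete trivial equation string ≐ string.
Decompose map/2: tree(A) ≐ tree(bool),  tree(bool) ≐ tree(bool).
Decompose tree/1: A ≐ bool.
Bind A := bool; no other remaining equation mentions A. Substituting into the earlier bindings gives C := map(bool, bool), R := map(bool, bool).
Delete trivial equation tree(bool) ≐ tree(bool).
MGU = { C := map(bool, bool), R := map(bool, bool), A := bool }, so C := map(bool, bool).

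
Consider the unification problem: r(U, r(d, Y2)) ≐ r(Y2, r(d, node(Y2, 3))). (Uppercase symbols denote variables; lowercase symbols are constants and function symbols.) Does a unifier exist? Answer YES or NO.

NO

Decompose r/2: U ≐ Y2,  r(d, Y2) ≐ r(d, node(Y2, 3)).
Bind U := Y2; no other remaining equation mentions U.
Decompose r/2: d ≐ d,  Y2 ≐ node(Y2, 3).
Delete trivial equation d ≐ d.
Occurs check fails: Y2 occurs in node(Y2, 3); the equation Y2 ≐ node(Y2, 3) has no finite solution.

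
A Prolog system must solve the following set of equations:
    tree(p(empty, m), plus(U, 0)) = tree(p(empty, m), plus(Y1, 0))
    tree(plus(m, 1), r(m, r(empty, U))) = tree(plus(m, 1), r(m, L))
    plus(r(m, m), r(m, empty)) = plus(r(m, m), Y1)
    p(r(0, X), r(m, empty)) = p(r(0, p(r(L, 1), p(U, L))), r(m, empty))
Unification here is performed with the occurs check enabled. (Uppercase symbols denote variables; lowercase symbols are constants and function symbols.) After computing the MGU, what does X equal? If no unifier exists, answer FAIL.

p(r(r(empty, r(m, empty)), 1), p(r(m, empty), r(empty, r(m, empty))))

Decompose tree/2: p(empty, m) = p(empty, m),  plus(U, 0) = plus(Y1, 0).
Delete trivial equation p(empty, m) = p(empty, m).
Decompose plus/2: U = Y1,  0 = 0.
Bind U := Y1; substituting into the 2 remaining equations that mention U gives: tree(plus(m, 1), r(m, r(empty, Y1))) = tree(plus(m, 1), r(m, L)),  p(r(0, X), r(m, empty)) = p(r(0, p(r(L, 1), p(Y1, L))), r(m, empty)).
Delete trivial equation 0 = 0.
Decompose tree/2: plus(m, 1) = plus(m, 1),  r(m, r(empty, Y1)) = r(m, L).
Delete trivial equation plus(m, 1) = plus(m, 1).
Decompose r/2: m = m,  r(empty, Y1) = L.
Delete trivial equation m = m.
Bind L := r(empty, Y1); substituting into the one remaining equation that mentions L gives: p(r(0, X), r(m, empty)) = p(r(0, p(r(r(empty, Y1), 1), p(Y1, r(empty, Y1)))), r(m, empty)).
Decompose plus/2: r(m, m) = r(m, m),  r(m, empty) = Y1.
Delete trivial equation r(m, m) = r(m, m).
Bind Y1 := r(m, empty); substituting into the remaining equation gives: p(r(0, X), r(m, empty)) = p(r(0, p(r(r(empty, r(m, empty)), 1), p(r(m, empty), r(empty, r(m, empty))))), r(m, empty)). Substituting into the earlier bindings gives U := r(m, empty), L := r(empty, r(m, empty)).
Decompose p/2: r(0, X) = r(0, p(r(r(empty, r(m, empty)), 1), p(r(m, empty), r(empty, r(m, empty))))),  r(m, empty) = r(m, empty).
Decompose r/2: 0 = 0,  X = p(r(r(empty, r(m, empty)), 1), p(r(m, empty), r(empty, r(m, empty)))).
Delete trivial equation 0 = 0.
Bind X := p(r(r(empty, r(m, empty)), 1), p(r(m, empty), r(empty, r(m, empty)))); no other remaining equation mentions X.
Delete trivial equation r(m, empty) = r(m, empty).
MGU = { U = r(m, empty), L = r(empty, r(m, empty)), Y1 = r(m, empty), X = p(r(r(empty, r(m, empty)), 1), p(r(m, empty), r(empty, r(m, empty)))) }, so X = p(r(r(empty, r(m, empty)), 1), p(r(m, empty), r(empty, r(m, empty)))).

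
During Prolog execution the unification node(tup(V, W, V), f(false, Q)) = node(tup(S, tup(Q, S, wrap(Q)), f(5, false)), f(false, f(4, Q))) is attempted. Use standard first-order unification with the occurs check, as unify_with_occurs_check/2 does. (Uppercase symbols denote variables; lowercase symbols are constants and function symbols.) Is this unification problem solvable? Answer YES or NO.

Decompose node/2: tup(V, W, V) = tup(S, tup(Q, S, wrap(Q)), f(5, false)),  f(false, Q) = f(false, f(4, Q)).
Decompose tup/3: V = S,  W = tup(Q, S, wrap(Q)),  V = f(5, false).
Bind V := S; substituting into the one remaining equation that mentions V gives: S = f(5, false).
Bind W := tup(Q, S, wrap(Q)); no other remaining equation mentions W.
Bind S := f(5, false); no other remaining equation mentions S. Substituting into the earlier bindings gives V := f(5, false), W := tup(Q, f(5, false), wrap(Q)).
Decompose f/2: false = false,  Q = f(4, Q).
Delete trivial equation false = false.
Occurs check fails: Q occurs in f(4, Q); the equation Q = f(4, Q) has no finite solution.

NO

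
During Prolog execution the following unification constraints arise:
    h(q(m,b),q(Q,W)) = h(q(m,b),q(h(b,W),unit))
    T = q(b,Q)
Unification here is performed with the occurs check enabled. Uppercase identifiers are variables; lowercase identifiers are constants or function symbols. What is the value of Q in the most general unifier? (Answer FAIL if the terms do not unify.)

Decompose h/2: q(m,b) = q(m,b),  q(Q,W) = q(h(b,W),unit).
Delete trivial equation q(m,b) = q(m,b).
Decompose q/2: Q = h(b,W),  W = unit.
Bind Q := h(b,W); substituting into the one remaining equation that mentions Q gives: T = q(b,h(b,W)).
Bind W := unit; substituting into the remaining equation gives: T = q(b,h(b,unit)). Substituting into the earlier binding gives Q := h(b,unit).
Bind T := q(b,h(b,unit)).
MGU = { Q = h(b,unit), W = unit, T = q(b,h(b,unit)) }, so Q = h(b,unit).

h(b,unit)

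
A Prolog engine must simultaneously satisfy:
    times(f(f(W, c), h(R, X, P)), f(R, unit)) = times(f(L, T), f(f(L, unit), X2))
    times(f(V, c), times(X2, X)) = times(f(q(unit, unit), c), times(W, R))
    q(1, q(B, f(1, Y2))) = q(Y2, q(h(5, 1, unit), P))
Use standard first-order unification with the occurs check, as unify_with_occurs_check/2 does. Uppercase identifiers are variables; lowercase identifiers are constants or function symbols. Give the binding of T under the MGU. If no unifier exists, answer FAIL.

Decompose times/2: f(f(W, c), h(R, X, P)) = f(L, T),  f(R, unit) = f(f(L, unit), X2).
Decompose f/2: f(W, c) = L,  h(R, X, P) = T.
Bind L := f(W, c); substituting into the one remaining equation that mentions L gives: f(R, unit) = f(f(f(W, c), unit), X2).
Bind T := h(R, X, P); no other remaining equation mentions T.
Decompose f/2: R = f(f(W, c), unit),  unit = X2.
Bind R := f(f(W, c), unit); substituting into the one remaining equation that mentions R gives: times(f(V, c), times(X2, X)) = times(f(q(unit, unit), c), times(W, f(f(W, c), unit))). Substituting into the earlier binding gives T := h(f(f(W, c), unit), X, P).
Bind X2 := unit; substituting into the one remaining equation that mentions X2 gives: times(f(V, c), times(unit, X)) = times(f(q(unit, unit), c), times(W, f(f(W, c), unit))).
Decompose times/2: f(V, c) = f(q(unit, unit), c),  times(unit, X) = times(W, f(f(W, c), unit)).
Decompose f/2: V = q(unit, unit),  c = c.
Bind V := q(unit, unit); no other remaining equation mentions V.
Delete trivial equation c = c.
Decompose times/2: unit = W,  X = f(f(W, c), unit).
Bind W := unit; substituting into the one remaining equation that mentions W gives: X = f(f(unit, c), unit). Substituting into the earlier bindings gives L := f(unit, c), T := h(f(f(unit, c), unit), X, P), R := f(f(unit, c), unit).
Bind X := f(f(unit, c), unit); no other remaining equation mentions X. Substituting into the earlier binding gives T := h(f(f(unit, c), unit), f(f(unit, c), unit), P).
Decompose q/2: 1 = Y2,  q(B, f(1, Y2)) = q(h(5, 1, unit), P).
Bind Y2 := 1; substituting into the remaining equation gives: q(B, f(1, 1)) = q(h(5, 1, unit), P).
Decompose q/2: B = h(5, 1, unit),  f(1, 1) = P.
Bind B := h(5, 1, unit); no other remaining equation mentions B.
Bind P := f(1, 1). Substituting into the earlier binding gives T := h(f(f(unit, c), unit), f(f(unit, c), unit), f(1, 1)).
MGU = { L = f(unit, c), T = h(f(f(unit, c), unit), f(f(unit, c), unit), f(1, 1)), R = f(f(unit, c), unit), X2 = unit, V = q(unit, unit), W = unit, X = f(f(unit, c), unit), Y2 = 1, B = h(5, 1, unit), P = f(1, 1) }, so T = h(f(f(unit, c), unit), f(f(unit, c), unit), f(1, 1)).

h(f(f(unit, c), unit), f(f(unit, c), unit), f(1, 1))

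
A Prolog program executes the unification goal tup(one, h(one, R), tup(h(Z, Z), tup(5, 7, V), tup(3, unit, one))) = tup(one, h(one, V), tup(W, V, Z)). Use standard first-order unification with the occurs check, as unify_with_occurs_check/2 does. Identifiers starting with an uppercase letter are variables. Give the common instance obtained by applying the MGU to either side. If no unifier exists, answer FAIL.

Decompose tup/3: one = one,  h(one, R) = h(one, V),  tup(h(Z, Z), tup(5, 7, V), tup(3, unit, one)) = tup(W, V, Z).
Delete trivial equation one = one.
Decompose h/2: one = one,  R = V.
Delete trivial equation one = one.
Bind R := V; no other remaining equation mentions R.
Decompose tup/3: h(Z, Z) = W,  tup(5, 7, V) = V,  tup(3, unit, one) = Z.
Bind W := h(Z, Z); no other remaining equation mentions W.
Occurs check fails: V occurs in tup(5, 7, V); the equation V = tup(5, 7, V) has no finite solution.

FAIL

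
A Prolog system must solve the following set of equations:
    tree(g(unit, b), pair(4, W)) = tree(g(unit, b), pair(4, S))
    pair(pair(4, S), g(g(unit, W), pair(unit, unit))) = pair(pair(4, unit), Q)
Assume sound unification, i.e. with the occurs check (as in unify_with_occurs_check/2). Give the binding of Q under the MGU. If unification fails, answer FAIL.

Decompose tree/2: g(unit, b) = g(unit, b),  pair(4, W) = pair(4, S).
Delete trivial equation g(unit, b) = g(unit, b).
Decompose pair/2: 4 = 4,  W = S.
Delete trivial equation 4 = 4.
Bind W := S; substituting into the remaining equation gives: pair(pair(4, S), g(g(unit, S), pair(unit, unit))) = pair(pair(4, unit), Q).
Decompose pair/2: pair(4, S) = pair(4, unit),  g(g(unit, S), pair(unit, unit)) = Q.
Decompose pair/2: 4 = 4,  S = unit.
Delete trivial equation 4 = 4.
Bind S := unit; substituting into the remaining equation gives: g(g(unit, unit), pair(unit, unit)) = Q. Substituting into the earlier binding gives W := unit.
Bind Q := g(g(unit, unit), pair(unit, unit)).
MGU = { W = unit, S = unit, Q = g(g(unit, unit), pair(unit, unit)) }, so Q = g(g(unit, unit), pair(unit, unit)).

g(g(unit, unit), pair(unit, unit))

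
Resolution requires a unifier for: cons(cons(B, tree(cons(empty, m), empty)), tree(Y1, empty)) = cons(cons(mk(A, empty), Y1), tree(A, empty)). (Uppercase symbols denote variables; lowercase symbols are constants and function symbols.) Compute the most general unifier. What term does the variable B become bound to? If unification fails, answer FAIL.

Decompose cons/2: cons(B, tree(cons(empty, m), empty)) = cons(mk(A, empty), Y1),  tree(Y1, empty) = tree(A, empty).
Decompose cons/2: B = mk(A, empty),  tree(cons(empty, m), empty) = Y1.
Bind B := mk(A, empty); no other remaining equation mentions B.
Bind Y1 := tree(cons(empty, m), empty); substituting into the remaining equation gives: tree(tree(cons(empty, m), empty), empty) = tree(A, empty).
Decompose tree/2: tree(cons(empty, m), empty) = A,  empty = empty.
Bind A := tree(cons(empty, m), empty); no other remaining equation mentions A. Substituting into the earlier binding gives B := mk(tree(cons(empty, m), empty), empty).
Delete trivial equation empty = empty.
MGU = { B ↦ mk(tree(cons(empty, m), empty), empty), Y1 ↦ tree(cons(empty, m), empty), A ↦ tree(cons(empty, m), empty) }, so B ↦ mk(tree(cons(empty, m), empty), empty).

mk(tree(cons(empty, m), empty), empty)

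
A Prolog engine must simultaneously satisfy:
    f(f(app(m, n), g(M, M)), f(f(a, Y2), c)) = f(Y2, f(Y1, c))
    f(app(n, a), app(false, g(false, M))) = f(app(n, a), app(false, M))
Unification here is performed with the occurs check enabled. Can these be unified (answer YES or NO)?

NO

Decompose f/2: f(app(m, n), g(M, M)) = Y2,  f(f(a, Y2), c) = f(Y1, c).
Bind Y2 := f(app(m, n), g(M, M)); substituting into the one remaining equation that mentions Y2 gives: f(f(a, f(app(m, n), g(M, M))), c) = f(Y1, c).
Decompose f/2: f(a, f(app(m, n), g(M, M))) = Y1,  c = c.
Bind Y1 := f(a, f(app(m, n), g(M, M))); no other remaining equation mentions Y1.
Delete trivial equation c = c.
Decompose f/2: app(n, a) = app(n, a),  app(false, g(false, M)) = app(false, M).
Delete trivial equation app(n, a) = app(n, a).
Decompose app/2: false = false,  g(false, M) = M.
Delete trivial equation false = false.
Occurs check fails: M occurs in g(false, M); the equation M = g(false, M) has no finite solution.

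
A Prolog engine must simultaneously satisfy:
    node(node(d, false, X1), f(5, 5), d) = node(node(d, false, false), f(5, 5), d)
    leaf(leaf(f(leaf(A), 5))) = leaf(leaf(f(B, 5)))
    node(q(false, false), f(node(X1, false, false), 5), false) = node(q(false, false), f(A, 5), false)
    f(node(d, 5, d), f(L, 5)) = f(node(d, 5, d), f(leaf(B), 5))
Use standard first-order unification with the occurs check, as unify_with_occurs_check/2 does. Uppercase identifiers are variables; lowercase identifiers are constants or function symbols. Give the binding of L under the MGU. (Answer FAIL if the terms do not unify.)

Decompose node/3: node(d, false, X1) = node(d, false, false),  f(5, 5) = f(5, 5),  d = d.
Decompose node/3: d = d,  false = false,  X1 = false.
Delete trivial equation d = d.
Delete trivial equation false = false.
Bind X1 := false; substituting into the one remaining equation that mentions X1 gives: node(q(false, false), f(node(false, false, false), 5), false) = node(q(false, false), f(A, 5), false).
Delete trivial equation f(5, 5) = f(5, 5).
Delete trivial equation d = d.
Decompose leaf/1: leaf(f(leaf(A), 5)) = leaf(f(B, 5)).
Decompose leaf/1: f(leaf(A), 5) = f(B, 5).
Decompose f/2: leaf(A) = B,  5 = 5.
Bind B := leaf(A); substituting into the one remaining equation that mentions B gives: f(node(d, 5, d), f(L, 5)) = f(node(d, 5, d), f(leaf(leaf(A)), 5)).
Delete trivial equation 5 = 5.
Decompose node/3: q(false, false) = q(false, false),  f(node(false, false, false), 5) = f(A, 5),  false = false.
Delete trivial equation q(false, false) = q(false, false).
Decompose f/2: node(false, false, false) = A,  5 = 5.
Bind A := node(false, false, false); substituting into the one remaining equation that mentions A gives: f(node(d, 5, d), f(L, 5)) = f(node(d, 5, d), f(leaf(leaf(node(false, false, false))), 5)). Substituting into the earlier binding gives B := leaf(node(false, false, false)).
Delete trivial equation 5 = 5.
Delete trivial equation false = false.
Decompose f/2: node(d, 5, d) = node(d, 5, d),  f(L, 5) = f(leaf(leaf(node(false, false, false))), 5).
Delete trivial equation node(d, 5, d) = node(d, 5, d).
Decompose f/2: L = leaf(leaf(node(false, false, false))),  5 = 5.
Bind L := leaf(leaf(node(false, false, false))); no other remaining equation mentions L.
Delete trivial equation 5 = 5.
MGU = { X1 = false, B = leaf(node(false, false, false)), A = node(false, false, false), L = leaf(leaf(node(false, false, false))) }, so L = leaf(leaf(node(false, false, false))).

leaf(leaf(node(false, false, false)))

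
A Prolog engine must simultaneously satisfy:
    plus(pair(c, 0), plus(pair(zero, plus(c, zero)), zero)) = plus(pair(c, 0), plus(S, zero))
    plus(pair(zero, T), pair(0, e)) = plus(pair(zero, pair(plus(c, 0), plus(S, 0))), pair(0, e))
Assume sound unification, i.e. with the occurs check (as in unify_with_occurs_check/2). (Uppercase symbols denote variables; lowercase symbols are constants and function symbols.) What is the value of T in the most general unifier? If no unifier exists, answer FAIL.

pair(plus(c, 0), plus(pair(zero, plus(c, zero)), 0))

Decompose plus/2: pair(c, 0) = pair(c, 0),  plus(pair(zero, plus(c, zero)), zero) = plus(S, zero).
Delete trivial equation pair(c, 0) = pair(c, 0).
Decompose plus/2: pair(zero, plus(c, zero)) = S,  zero = zero.
Bind S := pair(zero, plus(c, zero)); substituting into the one remaining equation that mentions S gives: plus(pair(zero, T), pair(0, e)) = plus(pair(zero, pair(plus(c, 0), plus(pair(zero, plus(c, zero)), 0))), pair(0, e)).
Delete trivial equation zero = zero.
Decompose plus/2: pair(zero, T) = pair(zero, pair(plus(c, 0), plus(pair(zero, plus(c, zero)), 0))),  pair(0, e) = pair(0, e).
Decompose pair/2: zero = zero,  T = pair(plus(c, 0), plus(pair(zero, plus(c, zero)), 0)).
Delete trivial equation zero = zero.
Bind T := pair(plus(c, 0), plus(pair(zero, plus(c, zero)), 0)); no other remaining equation mentions T.
Delete trivial equation pair(0, e) = pair(0, e).
MGU = { S -> pair(zero, plus(c, zero)), T -> pair(plus(c, 0), plus(pair(zero, plus(c, zero)), 0)) }, so T -> pair(plus(c, 0), plus(pair(zero, plus(c, zero)), 0)).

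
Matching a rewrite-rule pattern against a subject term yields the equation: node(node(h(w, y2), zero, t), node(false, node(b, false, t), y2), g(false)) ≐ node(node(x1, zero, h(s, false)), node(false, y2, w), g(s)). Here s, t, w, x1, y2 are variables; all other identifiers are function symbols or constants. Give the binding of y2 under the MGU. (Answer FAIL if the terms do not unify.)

Decompose node/3: node(h(w, y2), zero, t) ≐ node(x1, zero, h(s, false)),  node(false, node(b, false, t), y2) ≐ node(false, y2, w),  g(false) ≐ g(s).
Decompose node/3: h(w, y2) ≐ x1,  zero ≐ zero,  t ≐ h(s, false).
Bind x1 := h(w, y2); no other remaining equation mentions x1.
Delete trivial equation zero ≐ zero.
Bind t := h(s, false); substituting into the one remaining equation that mentions t gives: node(false, node(b, false, h(s, false)), y2) ≐ node(false, y2, w).
Decompose node/3: false ≐ false,  node(b, false, h(s, false)) ≐ y2,  y2 ≐ w.
Delete trivial equation false ≐ false.
Bind y2 := node(b, false, h(s, false)); substituting into the one remaining equation that mentions y2 gives: node(b, false, h(s, false)) ≐ w. Substituting into the earlier binding gives x1 := h(w, node(b, false, h(s, false))).
Bind w := node(b, false, h(s, false)); no other remaining equation mentions w. Substituting into the earlier binding gives x1 := h(node(b, false, h(s, false)), node(b, false, h(s, false))).
Decompose g/1: false ≐ s.
Bind s := false. Substituting into the earlier bindings gives x1 := h(node(b, false, h(false, false)), node(b, false, h(false, false))), t := h(false, false), y2 := node(b, false, h(false, false)), w := node(b, false, h(false, false)).
MGU = { x1 ↦ h(node(b, false, h(false, false)), node(b, false, h(false, false))), t ↦ h(false, false), y2 ↦ node(b, false, h(false, false)), w ↦ node(b, false, h(false, false)), s ↦ false }, so y2 ↦ node(b, false, h(false, false)).

node(b, false, h(false, false))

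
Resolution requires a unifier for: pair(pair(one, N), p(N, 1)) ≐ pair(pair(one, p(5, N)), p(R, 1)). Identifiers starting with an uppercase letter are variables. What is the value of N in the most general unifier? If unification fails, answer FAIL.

FAIL

Decompose pair/2: pair(one, N) ≐ pair(one, p(5, N)),  p(N, 1) ≐ p(R, 1).
Decompose pair/2: one ≐ one,  N ≐ p(5, N).
Delete trivial equation one ≐ one.
Occurs check fails: N occurs in p(5, N); the equation N ≐ p(5, N) has no finite solution.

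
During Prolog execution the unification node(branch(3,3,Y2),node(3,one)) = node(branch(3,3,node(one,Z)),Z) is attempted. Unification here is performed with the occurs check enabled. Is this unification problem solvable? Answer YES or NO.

YES

Decompose node/2: branch(3,3,Y2) = branch(3,3,node(one,Z)),  node(3,one) = Z.
Decompose branch/3: 3 = 3,  3 = 3,  Y2 = node(one,Z).
Delete trivial equation 3 = 3.
Delete trivial equation 3 = 3.
Bind Y2 := node(one,Z); no other remaining equation mentions Y2.
Bind Z := node(3,one). Substituting into the earlier binding gives Y2 := node(one,node(3,one)).
No equations remain and no clash or occurs-check failure arose, so a unifier exists.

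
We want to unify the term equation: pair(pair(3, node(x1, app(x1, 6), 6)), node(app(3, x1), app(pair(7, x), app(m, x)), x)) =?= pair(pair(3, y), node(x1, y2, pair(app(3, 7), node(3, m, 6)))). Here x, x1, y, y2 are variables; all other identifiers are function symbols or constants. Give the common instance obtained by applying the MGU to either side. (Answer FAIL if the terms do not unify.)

Decompose pair/2: pair(3, node(x1, app(x1, 6), 6)) =?= pair(3, y),  node(app(3, x1), app(pair(7, x), app(m, x)), x) =?= node(x1, y2, pair(app(3, 7), node(3, m, 6))).
Decompose pair/2: 3 =?= 3,  node(x1, app(x1, 6), 6) =?= y.
Delete trivial equation 3 =?= 3.
Bind y := node(x1, app(x1, 6), 6); no other remaining equation mentions y.
Decompose node/3: app(3, x1) =?= x1,  app(pair(7, x), app(m, x)) =?= y2,  x =?= pair(app(3, 7), node(3, m, 6)).
Occurs check fails: x1 occurs in app(3, x1); the equation x1 =?= app(3, x1) has no finite solution.

FAIL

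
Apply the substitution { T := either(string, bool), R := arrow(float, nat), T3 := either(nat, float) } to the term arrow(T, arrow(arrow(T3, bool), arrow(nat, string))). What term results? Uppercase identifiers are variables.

arrow(either(string, bool), arrow(arrow(either(nat, float), bool), arrow(nat, string)))

Replace each occurrence of T with either(string, bool).
Replace each occurrence of T3 with either(nat, float).
Result: arrow(either(string, bool), arrow(arrow(either(nat, float), bool), arrow(nat, string))).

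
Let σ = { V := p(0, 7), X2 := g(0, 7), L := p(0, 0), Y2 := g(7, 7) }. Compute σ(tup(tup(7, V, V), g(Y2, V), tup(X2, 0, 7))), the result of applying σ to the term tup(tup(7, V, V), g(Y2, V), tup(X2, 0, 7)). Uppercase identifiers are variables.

tup(tup(7, p(0, 7), p(0, 7)), g(g(7, 7), p(0, 7)), tup(g(0, 7), 0, 7))

Replace each occurrence of V with p(0, 7).
Replace each occurrence of X2 with g(0, 7).
Replace each occurrence of Y2 with g(7, 7).
Result: tup(tup(7, p(0, 7), p(0, 7)), g(g(7, 7), p(0, 7)), tup(g(0, 7), 0, 7)).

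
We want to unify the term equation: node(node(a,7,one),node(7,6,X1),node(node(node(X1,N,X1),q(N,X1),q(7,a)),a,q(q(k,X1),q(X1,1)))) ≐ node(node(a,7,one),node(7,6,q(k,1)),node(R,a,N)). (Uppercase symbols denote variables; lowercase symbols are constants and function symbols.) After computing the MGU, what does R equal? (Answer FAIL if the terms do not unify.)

node(node(q(k,1),q(q(k,q(k,1)),q(q(k,1),1)),q(k,1)),q(q(q(k,q(k,1)),q(q(k,1),1)),q(k,1)),q(7,a))

Decompose node/3: node(a,7,one) ≐ node(a,7,one),  node(7,6,X1) ≐ node(7,6,q(k,1)),  node(node(node(X1,N,X1),q(N,X1),q(7,a)),a,q(q(k,X1),q(X1,1))) ≐ node(R,a,N).
Delete trivial equation node(a,7,one) ≐ node(a,7,one).
Decompose node/3: 7 ≐ 7,  6 ≐ 6,  X1 ≐ q(k,1).
Delete trivial equation 7 ≐ 7.
Delete trivial equation 6 ≐ 6.
Bind X1 := q(k,1); substituting into the remaining equation gives: node(node(node(q(k,1),N,q(k,1)),q(N,q(k,1)),q(7,a)),a,q(q(k,q(k,1)),q(q(k,1),1))) ≐ node(R,a,N).
Decompose node/3: node(node(q(k,1),N,q(k,1)),q(N,q(k,1)),q(7,a)) ≐ R,  a ≐ a,  q(q(k,q(k,1)),q(q(k,1),1)) ≐ N.
Bind R := node(node(q(k,1),N,q(k,1)),q(N,q(k,1)),q(7,a)); no other remaining equation mentions R.
Delete trivial equation a ≐ a.
Bind N := q(q(k,q(k,1)),q(q(k,1),1)). Substituting into the earlier binding gives R := node(node(q(k,1),q(q(k,q(k,1)),q(q(k,1),1)),q(k,1)),q(q(q(k,q(k,1)),q(q(k,1),1)),q(k,1)),q(7,a)).
MGU = { X1 := q(k,1), R := node(node(q(k,1),q(q(k,q(k,1)),q(q(k,1),1)),q(k,1)),q(q(q(k,q(k,1)),q(q(k,1),1)),q(k,1)),q(7,a)), N := q(q(k,q(k,1)),q(q(k,1),1)) }, so R := node(node(q(k,1),q(q(k,q(k,1)),q(q(k,1),1)),q(k,1)),q(q(q(k,q(k,1)),q(q(k,1),1)),q(k,1)),q(7,a)).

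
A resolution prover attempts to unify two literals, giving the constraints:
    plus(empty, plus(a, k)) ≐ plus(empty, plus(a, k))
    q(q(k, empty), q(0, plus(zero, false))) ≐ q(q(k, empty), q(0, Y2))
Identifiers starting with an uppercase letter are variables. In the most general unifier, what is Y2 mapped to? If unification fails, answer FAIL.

Delete trivial equation plus(empty, plus(a, k)) ≐ plus(empty, plus(a, k)).
Decompose q/2: q(k, empty) ≐ q(k, empty),  q(0, plus(zero, false)) ≐ q(0, Y2).
Delete trivial equation q(k, empty) ≐ q(k, empty).
Decompose q/2: 0 ≐ 0,  plus(zero, false) ≐ Y2.
Delete trivial equation 0 ≐ 0.
Bind Y2 := plus(zero, false).
MGU = { Y2 -> plus(zero, false) }, so Y2 -> plus(zero, false).

plus(zero, false)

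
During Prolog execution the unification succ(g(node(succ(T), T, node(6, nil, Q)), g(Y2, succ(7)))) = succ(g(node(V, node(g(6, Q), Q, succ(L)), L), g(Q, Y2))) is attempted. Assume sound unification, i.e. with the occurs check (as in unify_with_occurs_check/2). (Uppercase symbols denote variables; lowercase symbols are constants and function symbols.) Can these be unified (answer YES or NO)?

Decompose succ/1: g(node(succ(T), T, node(6, nil, Q)), g(Y2, succ(7))) = g(node(V, node(g(6, Q), Q, succ(L)), L), g(Q, Y2)).
Decompose g/2: node(succ(T), T, node(6, nil, Q)) = node(V, node(g(6, Q), Q, succ(L)), L),  g(Y2, succ(7)) = g(Q, Y2).
Decompose node/3: succ(T) = V,  T = node(g(6, Q), Q, succ(L)),  node(6, nil, Q) = L.
Bind V := succ(T); no other remaining equation mentions V.
Bind T := node(g(6, Q), Q, succ(L)); no other remaining equation mentions T. Substituting into the earlier binding gives V := succ(node(g(6, Q), Q, succ(L))).
Bind L := node(6, nil, Q); no other remaining equation mentions L. Substituting into the earlier bindings gives V := succ(node(g(6, Q), Q, succ(node(6, nil, Q)))), T := node(g(6, Q), Q, succ(node(6, nil, Q))).
Decompose g/2: Y2 = Q,  succ(7) = Y2.
Bind Y2 := Q; substituting into the remaining equation gives: succ(7) = Q.
Bind Q := succ(7). Substituting into the earlier bindings gives V := succ(node(g(6, succ(7)), succ(7), succ(node(6, nil, succ(7))))), T := node(g(6, succ(7)), succ(7), succ(node(6, nil, succ(7)))), L := node(6, nil, succ(7)), Y2 := succ(7).
No equations remain and no clash or occurs-check failure arose, so a unifier exists.

YES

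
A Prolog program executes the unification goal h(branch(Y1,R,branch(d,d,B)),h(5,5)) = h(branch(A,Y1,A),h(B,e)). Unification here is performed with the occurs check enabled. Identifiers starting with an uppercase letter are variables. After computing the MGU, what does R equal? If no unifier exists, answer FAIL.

FAIL

Decompose h/2: branch(Y1,R,branch(d,d,B)) = branch(A,Y1,A),  h(5,5) = h(B,e).
Decompose branch/3: Y1 = A,  R = Y1,  branch(d,d,B) = A.
Bind Y1 := A; substituting into the one remaining equation that mentions Y1 gives: R = A.
Bind R := A; no other remaining equation mentions R.
Bind A := branch(d,d,B); no other remaining equation mentions A. Substituting into the earlier bindings gives Y1 := branch(d,d,B), R := branch(d,d,B).
Decompose h/2: 5 = B,  5 = e.
Bind B := 5; no other remaining equation mentions B. Substituting into the earlier bindings gives Y1 := branch(d,d,5), R := branch(d,d,5), A := branch(d,d,5).
Clash: constants 5 and e differ; no unifier exists.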